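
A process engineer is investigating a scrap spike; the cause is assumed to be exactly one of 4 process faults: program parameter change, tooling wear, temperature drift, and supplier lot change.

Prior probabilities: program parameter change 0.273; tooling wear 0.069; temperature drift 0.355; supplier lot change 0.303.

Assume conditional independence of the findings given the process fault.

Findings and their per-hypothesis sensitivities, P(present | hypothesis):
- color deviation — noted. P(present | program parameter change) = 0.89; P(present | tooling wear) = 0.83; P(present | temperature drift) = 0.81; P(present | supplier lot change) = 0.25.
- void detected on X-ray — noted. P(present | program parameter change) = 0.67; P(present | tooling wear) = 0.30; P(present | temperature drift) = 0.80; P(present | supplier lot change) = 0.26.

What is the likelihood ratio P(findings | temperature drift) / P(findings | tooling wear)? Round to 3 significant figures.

2.60

Joint likelihood of the evidence pattern under each hypothesis:
  temperature drift: 0.81 × 0.80 = 0.648
  tooling wear: 0.83 × 0.30 = 0.249
Bayes factor = 0.648 / 0.249 ≈ 2.60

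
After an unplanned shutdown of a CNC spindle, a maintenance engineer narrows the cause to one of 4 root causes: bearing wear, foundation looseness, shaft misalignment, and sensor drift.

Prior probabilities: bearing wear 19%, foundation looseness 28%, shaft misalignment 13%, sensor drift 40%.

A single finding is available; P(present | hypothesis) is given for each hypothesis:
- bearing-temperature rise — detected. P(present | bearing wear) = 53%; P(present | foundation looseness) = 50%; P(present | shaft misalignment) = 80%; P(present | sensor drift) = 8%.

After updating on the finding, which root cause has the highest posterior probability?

For each hypothesis, the unnormalized posterior weight is prior × likelihood:
  bearing wear: 0.19 × 0.53 = 0.1007
  foundation looseness: 0.28 × 0.50 = 0.14
  shaft misalignment: 0.13 × 0.80 = 0.104
  sensor drift: 0.40 × 0.08 = 0.032
Marginal likelihood of the evidence = 0.3767.
P(bearing wear | evidence) ≈ 0.1007 / 0.3767 ≈ 0.267
P(foundation looseness | evidence) ≈ 0.14 / 0.3767 ≈ 0.372
P(shaft misalignment | evidence) ≈ 0.104 / 0.3767 ≈ 0.276
P(sensor drift | evidence) ≈ 0.032 / 0.3767 ≈ 0.085
The largest is 0.372, so foundation looseness is most probable.

foundation looseness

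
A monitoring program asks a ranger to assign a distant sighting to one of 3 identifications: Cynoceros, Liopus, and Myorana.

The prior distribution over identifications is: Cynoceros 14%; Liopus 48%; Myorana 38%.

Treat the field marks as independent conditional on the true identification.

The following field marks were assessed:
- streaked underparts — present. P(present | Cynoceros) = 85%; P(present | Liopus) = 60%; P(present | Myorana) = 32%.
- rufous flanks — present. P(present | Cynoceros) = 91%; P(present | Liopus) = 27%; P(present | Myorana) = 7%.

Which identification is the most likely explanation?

Cynoceros

By Bayes' rule with conditional independence, the unnormalized weight for each hypothesis is prior × ∏ likelihoods:
  Cynoceros: 0.14 × 0.85 × 0.91 = 0.10829
  Liopus: 0.48 × 0.60 × 0.27 = 0.07776
  Myorana: 0.38 × 0.32 × 0.07 = 0.008512
Marginal likelihood of the evidence = 0.19456.
P(Cynoceros | evidence) ≈ 0.10829 / 0.19456 ≈ 0.557
P(Liopus | evidence) ≈ 0.07776 / 0.19456 ≈ 0.400
P(Myorana | evidence) ≈ 0.008512 / 0.19456 ≈ 0.044
The largest is 0.557, so Cynoceros is most probable.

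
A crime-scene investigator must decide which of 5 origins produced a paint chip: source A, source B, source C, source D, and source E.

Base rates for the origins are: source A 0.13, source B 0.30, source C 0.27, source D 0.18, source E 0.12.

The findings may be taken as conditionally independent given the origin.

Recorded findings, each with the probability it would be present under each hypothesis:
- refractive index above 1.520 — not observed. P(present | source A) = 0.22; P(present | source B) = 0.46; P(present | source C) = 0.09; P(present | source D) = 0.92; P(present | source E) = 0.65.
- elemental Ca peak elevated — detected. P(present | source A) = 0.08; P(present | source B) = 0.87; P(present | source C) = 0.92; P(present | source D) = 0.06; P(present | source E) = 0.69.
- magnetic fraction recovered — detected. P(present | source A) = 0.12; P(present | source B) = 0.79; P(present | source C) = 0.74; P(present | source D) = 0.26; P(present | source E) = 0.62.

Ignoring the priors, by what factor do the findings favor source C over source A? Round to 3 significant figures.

82.7

Take the product of per-finding likelihoods under each hypothesis (using 1 − P(present | H) for each absent finding), then divide.
  source C: (1 − 0.09) × 0.92 × 0.74 = 0.61953
  source A: (1 − 0.22) × 0.08 × 0.12 = 0.007488
Bayes factor = 0.61953 / 0.007488 ≈ 82.7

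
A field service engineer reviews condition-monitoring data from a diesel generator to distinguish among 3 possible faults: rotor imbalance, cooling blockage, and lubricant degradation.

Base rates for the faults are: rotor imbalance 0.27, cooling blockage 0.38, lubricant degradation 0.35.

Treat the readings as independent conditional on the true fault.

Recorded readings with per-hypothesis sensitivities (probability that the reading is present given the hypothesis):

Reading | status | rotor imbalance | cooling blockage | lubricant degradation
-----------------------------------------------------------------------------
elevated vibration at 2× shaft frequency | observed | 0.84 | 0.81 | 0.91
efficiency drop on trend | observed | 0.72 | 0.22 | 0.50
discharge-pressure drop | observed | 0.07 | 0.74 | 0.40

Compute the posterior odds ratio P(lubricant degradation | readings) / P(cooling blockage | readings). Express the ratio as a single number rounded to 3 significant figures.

Posterior odds equal prior odds times the likelihood ratio; only the two competing hypotheses matter.
  lubricant degradation: 0.35 × 0.91 × 0.50 × 0.40 = 0.0637
  cooling blockage: 0.38 × 0.81 × 0.22 × 0.74 = 0.05011
Posterior odds = 0.0637 / 0.05011 ≈ 1.27.

1.27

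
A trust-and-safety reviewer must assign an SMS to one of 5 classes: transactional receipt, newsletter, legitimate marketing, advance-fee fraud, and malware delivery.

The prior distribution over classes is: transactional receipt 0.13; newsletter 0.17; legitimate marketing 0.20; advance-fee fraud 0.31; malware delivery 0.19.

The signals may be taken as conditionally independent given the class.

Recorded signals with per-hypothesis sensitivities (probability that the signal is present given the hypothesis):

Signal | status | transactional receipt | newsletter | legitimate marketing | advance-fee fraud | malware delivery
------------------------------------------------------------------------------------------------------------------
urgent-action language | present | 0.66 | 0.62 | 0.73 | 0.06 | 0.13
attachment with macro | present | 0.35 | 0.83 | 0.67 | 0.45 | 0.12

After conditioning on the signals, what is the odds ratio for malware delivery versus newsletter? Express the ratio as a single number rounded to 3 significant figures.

0.0339

Unnormalized posterior weight (prior times the signal likelihoods) for each of the two hypotheses:
  malware delivery: 0.19 × 0.13 × 0.12 = 0.002964
  newsletter: 0.17 × 0.62 × 0.83 = 0.087482
Posterior odds = 0.002964 / 0.087482 ≈ 0.0339.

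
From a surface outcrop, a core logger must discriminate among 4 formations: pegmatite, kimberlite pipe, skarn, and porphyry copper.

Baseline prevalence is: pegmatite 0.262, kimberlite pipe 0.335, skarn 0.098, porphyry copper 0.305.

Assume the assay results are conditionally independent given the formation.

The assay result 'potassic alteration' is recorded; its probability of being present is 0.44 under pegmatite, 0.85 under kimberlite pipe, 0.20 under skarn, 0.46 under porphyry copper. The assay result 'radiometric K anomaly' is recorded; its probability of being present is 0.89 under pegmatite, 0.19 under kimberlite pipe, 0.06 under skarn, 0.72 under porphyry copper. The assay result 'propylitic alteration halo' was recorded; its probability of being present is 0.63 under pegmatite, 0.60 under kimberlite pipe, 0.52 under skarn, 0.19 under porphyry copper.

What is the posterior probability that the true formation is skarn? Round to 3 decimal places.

Multiply each prior by the joint likelihood of the assay result pattern:
  pegmatite: 0.262 × 0.44 × 0.89 × 0.63 = 0.064637
  kimberlite pipe: 0.335 × 0.85 × 0.19 × 0.60 = 0.032461
  skarn: 0.098 × 0.20 × 0.06 × 0.52 = 0.00061152
  porphyry copper: 0.305 × 0.46 × 0.72 × 0.19 = 0.019193
Marginal likelihood of the evidence = 0.1169.
P(skarn | evidence) = 0.00061152 / 0.1169 ≈ 0.005.

0.005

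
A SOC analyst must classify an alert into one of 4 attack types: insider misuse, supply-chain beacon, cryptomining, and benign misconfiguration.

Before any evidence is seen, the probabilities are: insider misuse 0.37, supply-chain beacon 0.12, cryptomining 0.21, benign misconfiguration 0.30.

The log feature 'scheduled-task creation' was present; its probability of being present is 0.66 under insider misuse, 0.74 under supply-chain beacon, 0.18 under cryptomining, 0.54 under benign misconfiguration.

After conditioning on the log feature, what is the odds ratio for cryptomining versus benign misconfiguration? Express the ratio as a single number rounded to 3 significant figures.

Posterior odds equal prior odds times the likelihood ratio; only the two competing hypotheses matter.
  cryptomining: 0.21 × 0.18 = 0.0378
  benign misconfiguration: 0.30 × 0.54 = 0.162
Posterior odds = 0.0378 / 0.162 ≈ 0.233.

0.233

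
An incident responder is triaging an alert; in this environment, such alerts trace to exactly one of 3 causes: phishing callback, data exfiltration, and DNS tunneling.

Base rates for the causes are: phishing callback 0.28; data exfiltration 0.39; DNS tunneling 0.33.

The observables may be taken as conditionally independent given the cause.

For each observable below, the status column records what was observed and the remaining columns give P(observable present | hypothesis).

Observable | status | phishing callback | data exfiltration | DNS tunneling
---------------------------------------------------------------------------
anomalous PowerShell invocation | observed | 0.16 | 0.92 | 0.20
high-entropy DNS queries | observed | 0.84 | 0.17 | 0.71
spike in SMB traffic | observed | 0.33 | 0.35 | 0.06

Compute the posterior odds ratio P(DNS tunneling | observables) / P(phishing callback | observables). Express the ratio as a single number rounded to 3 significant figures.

0.226

Unnormalized posterior weight (prior times the observable likelihoods) for each of the two hypotheses:
  DNS tunneling: 0.33 × 0.20 × 0.71 × 0.06 = 0.0028116
  phishing callback: 0.28 × 0.16 × 0.84 × 0.33 = 0.012419
Posterior odds = 0.0028116 / 0.012419 ≈ 0.226.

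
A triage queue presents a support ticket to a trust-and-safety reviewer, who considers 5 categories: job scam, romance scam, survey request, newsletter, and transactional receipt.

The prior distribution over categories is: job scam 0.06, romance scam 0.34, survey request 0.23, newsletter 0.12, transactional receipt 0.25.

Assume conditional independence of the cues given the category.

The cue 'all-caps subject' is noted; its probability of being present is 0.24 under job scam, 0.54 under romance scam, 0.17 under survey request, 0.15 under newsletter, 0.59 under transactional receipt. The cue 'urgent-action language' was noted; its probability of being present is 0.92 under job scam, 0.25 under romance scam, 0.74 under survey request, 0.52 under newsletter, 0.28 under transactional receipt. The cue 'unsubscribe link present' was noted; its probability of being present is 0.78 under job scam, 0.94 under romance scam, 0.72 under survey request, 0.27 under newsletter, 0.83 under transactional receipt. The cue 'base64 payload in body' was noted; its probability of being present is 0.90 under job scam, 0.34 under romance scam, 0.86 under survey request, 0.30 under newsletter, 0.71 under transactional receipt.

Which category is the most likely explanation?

By Bayes' rule with conditional independence, the unnormalized weight for each hypothesis is prior × ∏ likelihoods:
  job scam: 0.06 × 0.24 × 0.92 × 0.78 × 0.90 = 0.0093001
  romance scam: 0.34 × 0.54 × 0.25 × 0.94 × 0.34 = 0.01467
  survey request: 0.23 × 0.17 × 0.74 × 0.72 × 0.86 = 0.017916
  newsletter: 0.12 × 0.15 × 0.52 × 0.27 × 0.30 = 0.00075816
  transactional receipt: 0.25 × 0.59 × 0.28 × 0.83 × 0.71 = 0.024338
Marginal likelihood of the evidence = 0.066982.
P(job scam | evidence) ≈ 0.0093001 / 0.066982 ≈ 0.139
P(romance scam | evidence) ≈ 0.01467 / 0.066982 ≈ 0.219
P(survey request | evidence) ≈ 0.017916 / 0.066982 ≈ 0.267
P(newsletter | evidence) ≈ 0.00075816 / 0.066982 ≈ 0.011
P(transactional receipt | evidence) ≈ 0.024338 / 0.066982 ≈ 0.363
The largest is 0.363, so transactional receipt is most probable.

transactional receipt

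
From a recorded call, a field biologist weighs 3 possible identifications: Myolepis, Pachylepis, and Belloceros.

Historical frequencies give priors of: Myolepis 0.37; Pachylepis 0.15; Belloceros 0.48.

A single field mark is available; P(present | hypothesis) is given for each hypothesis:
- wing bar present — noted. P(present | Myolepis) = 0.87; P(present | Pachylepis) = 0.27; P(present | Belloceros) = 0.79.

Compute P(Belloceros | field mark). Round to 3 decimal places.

Multiply each prior by the likelihood of the field mark:
  Myolepis: 0.37 × 0.87 = 0.3219
  Pachylepis: 0.15 × 0.27 = 0.0405
  Belloceros: 0.48 × 0.79 = 0.3792
Marginal likelihood of the evidence = 0.7416.
P(Belloceros | evidence) = 0.3792 / 0.7416 ≈ 0.511.

0.511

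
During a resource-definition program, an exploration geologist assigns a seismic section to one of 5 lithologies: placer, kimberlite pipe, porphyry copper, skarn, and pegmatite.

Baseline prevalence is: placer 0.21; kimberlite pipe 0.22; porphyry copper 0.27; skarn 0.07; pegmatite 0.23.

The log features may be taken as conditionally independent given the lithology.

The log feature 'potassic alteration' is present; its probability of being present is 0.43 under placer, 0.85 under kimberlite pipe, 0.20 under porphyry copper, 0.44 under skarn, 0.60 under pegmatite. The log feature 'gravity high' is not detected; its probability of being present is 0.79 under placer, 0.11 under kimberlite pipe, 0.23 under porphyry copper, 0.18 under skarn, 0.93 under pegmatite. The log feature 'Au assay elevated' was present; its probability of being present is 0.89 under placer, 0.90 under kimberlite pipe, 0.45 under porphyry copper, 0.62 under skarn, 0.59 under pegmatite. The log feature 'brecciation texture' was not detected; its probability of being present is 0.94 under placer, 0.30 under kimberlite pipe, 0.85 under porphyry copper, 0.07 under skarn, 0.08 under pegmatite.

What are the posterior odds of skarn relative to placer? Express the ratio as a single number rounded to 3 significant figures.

14.4

Posterior odds equal prior odds times the likelihood ratio; only the two competing hypotheses matter (using 1 − P(present | H) for each absent log feature).
  skarn: 0.07 × 0.44 × (1 − 0.18) × 0.62 × (1 − 0.07) = 0.014563
  placer: 0.21 × 0.43 × (1 − 0.79) × 0.89 × (1 − 0.94) = 0.0010126
Posterior odds = 0.014563 / 0.0010126 ≈ 14.4.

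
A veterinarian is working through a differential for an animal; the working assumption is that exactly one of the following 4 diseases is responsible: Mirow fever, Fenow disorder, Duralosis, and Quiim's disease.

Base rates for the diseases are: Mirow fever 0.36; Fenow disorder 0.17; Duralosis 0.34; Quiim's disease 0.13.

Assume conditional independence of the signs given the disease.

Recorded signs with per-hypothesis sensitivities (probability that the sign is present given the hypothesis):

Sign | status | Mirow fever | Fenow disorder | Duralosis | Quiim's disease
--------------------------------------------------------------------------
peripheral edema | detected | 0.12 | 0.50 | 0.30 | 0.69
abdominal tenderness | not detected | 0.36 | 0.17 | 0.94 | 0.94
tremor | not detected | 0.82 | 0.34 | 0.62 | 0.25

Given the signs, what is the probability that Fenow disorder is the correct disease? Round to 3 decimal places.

0.804

Multiply each prior by the joint likelihood of the sign pattern (using 1 − P(present | H) for each absent sign):
  Mirow fever: 0.36 × 0.12 × (1 − 0.36) × (1 − 0.82) = 0.0049766
  Fenow disorder: 0.17 × 0.50 × (1 − 0.17) × (1 − 0.34) = 0.046563
  Duralosis: 0.34 × 0.30 × (1 − 0.94) × (1 − 0.62) = 0.0023256
  Quiim's disease: 0.13 × 0.69 × (1 − 0.94) × (1 − 0.25) = 0.0040365
Marginal likelihood of the evidence = 0.057902.
P(Fenow disorder | evidence) = 0.046563 / 0.057902 ≈ 0.804.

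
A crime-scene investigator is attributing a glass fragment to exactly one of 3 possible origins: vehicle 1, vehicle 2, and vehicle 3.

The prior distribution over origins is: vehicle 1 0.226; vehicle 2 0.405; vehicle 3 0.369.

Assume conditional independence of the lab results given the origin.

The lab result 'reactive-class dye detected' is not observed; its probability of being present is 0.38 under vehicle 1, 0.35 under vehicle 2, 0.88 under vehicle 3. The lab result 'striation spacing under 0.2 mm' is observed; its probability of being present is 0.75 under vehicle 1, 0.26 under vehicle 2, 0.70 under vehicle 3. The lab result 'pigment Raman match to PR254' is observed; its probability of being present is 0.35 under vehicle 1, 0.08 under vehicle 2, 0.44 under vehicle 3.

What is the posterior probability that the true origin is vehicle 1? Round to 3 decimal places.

For each hypothesis, the unnormalized posterior weight is prior × product of the lab result likelihoods (using 1 − P(present | H) for each absent lab result):
  vehicle 1: 0.226 × (1 − 0.38) × 0.75 × 0.35 = 0.036781
  vehicle 2: 0.405 × (1 − 0.35) × 0.26 × 0.08 = 0.0054756
  vehicle 3: 0.369 × (1 − 0.88) × 0.70 × 0.44 = 0.013638
Marginal likelihood of the evidence = 0.055895.
P(vehicle 1 | evidence) = 0.036781 / 0.055895 ≈ 0.658.

0.658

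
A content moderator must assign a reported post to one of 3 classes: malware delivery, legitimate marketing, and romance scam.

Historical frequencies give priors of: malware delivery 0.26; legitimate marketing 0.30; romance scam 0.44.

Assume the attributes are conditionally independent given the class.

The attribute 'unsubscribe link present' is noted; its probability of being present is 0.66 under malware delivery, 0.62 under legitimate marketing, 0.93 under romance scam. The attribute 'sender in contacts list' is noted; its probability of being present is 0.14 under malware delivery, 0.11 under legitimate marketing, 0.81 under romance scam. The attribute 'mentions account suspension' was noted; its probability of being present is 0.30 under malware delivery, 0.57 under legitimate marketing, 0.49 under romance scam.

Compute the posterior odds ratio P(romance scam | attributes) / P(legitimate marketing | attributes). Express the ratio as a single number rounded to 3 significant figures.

The normalizing constant cancels in an odds ratio, so compute prior × likelihood for the two hypotheses only:
  romance scam: 0.44 × 0.93 × 0.81 × 0.49 = 0.16241
  legitimate marketing: 0.30 × 0.62 × 0.11 × 0.57 = 0.011662
Odds(romance scam : legitimate marketing) = 0.16241 / 0.011662 ≈ 13.9.

13.9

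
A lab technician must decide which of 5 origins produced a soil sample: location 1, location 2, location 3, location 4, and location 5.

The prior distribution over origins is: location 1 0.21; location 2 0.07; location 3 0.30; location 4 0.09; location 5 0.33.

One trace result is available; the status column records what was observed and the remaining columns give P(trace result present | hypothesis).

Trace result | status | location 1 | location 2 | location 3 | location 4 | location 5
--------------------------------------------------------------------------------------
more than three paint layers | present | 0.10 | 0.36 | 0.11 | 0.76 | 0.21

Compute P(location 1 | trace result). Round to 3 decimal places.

For each hypothesis, the unnormalized posterior weight is prior × likelihood:
  location 1: 0.21 × 0.10 = 0.021
  location 2: 0.07 × 0.36 = 0.0252
  location 3: 0.30 × 0.11 = 0.033
  location 4: 0.09 × 0.76 = 0.0684
  location 5: 0.33 × 0.21 = 0.0693
The unnormalized weights sum to 0.2169.
P(location 1 | evidence) = 0.021 / 0.2169 ≈ 0.097.

0.097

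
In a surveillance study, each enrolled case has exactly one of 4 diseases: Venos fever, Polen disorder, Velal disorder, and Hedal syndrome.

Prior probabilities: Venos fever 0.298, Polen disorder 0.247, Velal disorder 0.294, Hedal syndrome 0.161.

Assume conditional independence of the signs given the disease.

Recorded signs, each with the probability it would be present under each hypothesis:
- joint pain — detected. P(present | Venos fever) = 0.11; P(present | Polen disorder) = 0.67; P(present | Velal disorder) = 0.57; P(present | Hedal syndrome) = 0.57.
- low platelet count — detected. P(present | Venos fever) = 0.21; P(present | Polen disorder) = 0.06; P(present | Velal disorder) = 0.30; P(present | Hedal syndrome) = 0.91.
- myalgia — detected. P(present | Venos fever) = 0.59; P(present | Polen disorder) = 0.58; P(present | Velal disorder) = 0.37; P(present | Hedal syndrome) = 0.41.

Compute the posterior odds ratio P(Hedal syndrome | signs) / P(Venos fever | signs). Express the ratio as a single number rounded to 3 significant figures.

8.43

Posterior odds equal prior odds times the likelihood ratio; only the two competing hypotheses matter.
  Hedal syndrome: 0.161 × 0.57 × 0.91 × 0.41 = 0.034239
  Venos fever: 0.298 × 0.11 × 0.21 × 0.59 = 0.0040614
Odds(Hedal syndrome : Venos fever) = 0.034239 / 0.0040614 ≈ 8.43.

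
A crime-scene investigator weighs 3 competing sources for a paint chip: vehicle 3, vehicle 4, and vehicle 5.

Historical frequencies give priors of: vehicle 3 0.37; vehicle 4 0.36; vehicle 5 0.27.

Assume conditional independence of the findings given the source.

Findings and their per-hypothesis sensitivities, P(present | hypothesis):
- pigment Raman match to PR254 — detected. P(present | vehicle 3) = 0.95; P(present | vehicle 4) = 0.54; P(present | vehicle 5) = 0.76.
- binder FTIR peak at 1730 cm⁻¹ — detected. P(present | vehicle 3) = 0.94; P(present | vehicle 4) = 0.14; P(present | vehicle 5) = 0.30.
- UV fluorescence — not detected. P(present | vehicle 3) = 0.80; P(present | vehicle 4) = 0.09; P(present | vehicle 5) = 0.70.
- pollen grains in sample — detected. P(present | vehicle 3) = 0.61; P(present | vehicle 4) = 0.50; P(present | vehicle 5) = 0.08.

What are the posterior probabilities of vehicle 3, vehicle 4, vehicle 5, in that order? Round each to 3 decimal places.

0.744, 0.229, 0.027

Multiply each prior by the joint likelihood of the evidence pattern (using 1 − P(present | H) for each absent finding):
  vehicle 3: 0.37 × 0.95 × 0.94 × (1 − 0.80) × 0.61 = 0.04031
  vehicle 4: 0.36 × 0.54 × 0.14 × (1 − 0.09) × 0.50 = 0.012383
  vehicle 5: 0.27 × 0.76 × 0.30 × (1 − 0.70) × 0.08 = 0.0014774
The unnormalized weights sum to 0.054171.
P(vehicle 3 | evidence) = 0.04031 / 0.054171 ≈ 0.744
P(vehicle 4 | evidence) = 0.012383 / 0.054171 ≈ 0.229
P(vehicle 5 | evidence) = 0.0014774 / 0.054171 ≈ 0.027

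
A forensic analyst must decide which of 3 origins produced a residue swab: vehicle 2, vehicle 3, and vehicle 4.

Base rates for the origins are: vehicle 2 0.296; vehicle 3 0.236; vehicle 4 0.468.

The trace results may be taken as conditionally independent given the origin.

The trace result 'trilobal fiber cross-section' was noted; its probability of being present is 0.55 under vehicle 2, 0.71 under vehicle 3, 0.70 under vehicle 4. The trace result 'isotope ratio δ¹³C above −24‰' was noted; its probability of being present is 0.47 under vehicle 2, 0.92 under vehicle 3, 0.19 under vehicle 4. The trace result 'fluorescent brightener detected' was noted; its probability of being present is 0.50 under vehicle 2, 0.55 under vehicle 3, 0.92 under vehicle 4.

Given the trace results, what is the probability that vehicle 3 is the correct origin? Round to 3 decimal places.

Multiply each prior by the joint likelihood of the trace result pattern:
  vehicle 2: 0.296 × 0.55 × 0.47 × 0.50 = 0.038258
  vehicle 3: 0.236 × 0.71 × 0.92 × 0.55 = 0.084785
  vehicle 4: 0.468 × 0.70 × 0.19 × 0.92 = 0.057264
The unnormalized weights sum to 0.18031.
P(vehicle 3 | evidence) = 0.084785 / 0.18031 ≈ 0.470.

0.470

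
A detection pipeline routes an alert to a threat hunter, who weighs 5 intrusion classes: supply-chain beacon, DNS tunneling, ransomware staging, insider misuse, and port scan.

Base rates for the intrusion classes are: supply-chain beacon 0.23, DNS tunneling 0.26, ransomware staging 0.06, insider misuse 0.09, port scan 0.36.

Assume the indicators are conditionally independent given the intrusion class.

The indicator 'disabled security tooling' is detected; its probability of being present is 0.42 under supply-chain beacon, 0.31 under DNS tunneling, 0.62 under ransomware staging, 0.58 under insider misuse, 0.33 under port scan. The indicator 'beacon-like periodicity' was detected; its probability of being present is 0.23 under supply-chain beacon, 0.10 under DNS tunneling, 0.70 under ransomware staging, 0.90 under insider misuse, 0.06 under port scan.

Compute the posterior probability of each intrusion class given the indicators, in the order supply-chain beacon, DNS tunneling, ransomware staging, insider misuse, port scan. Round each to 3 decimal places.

0.201, 0.073, 0.236, 0.425, 0.065

By Bayes' rule with conditional independence, the unnormalized weight for each hypothesis is prior × ∏ likelihoods:
  supply-chain beacon: 0.23 × 0.42 × 0.23 = 0.022218
  DNS tunneling: 0.26 × 0.31 × 0.10 = 0.00806
  ransomware staging: 0.06 × 0.62 × 0.70 = 0.02604
  insider misuse: 0.09 × 0.58 × 0.90 = 0.04698
  port scan: 0.36 × 0.33 × 0.06 = 0.007128
Marginal likelihood of the evidence = 0.11043.
P(supply-chain beacon | evidence) = 0.022218 / 0.11043 ≈ 0.201
P(DNS tunneling | evidence) = 0.00806 / 0.11043 ≈ 0.073
P(ransomware staging | evidence) = 0.02604 / 0.11043 ≈ 0.236
P(insider misuse | evidence) = 0.04698 / 0.11043 ≈ 0.425
P(port scan | evidence) = 0.007128 / 0.11043 ≈ 0.065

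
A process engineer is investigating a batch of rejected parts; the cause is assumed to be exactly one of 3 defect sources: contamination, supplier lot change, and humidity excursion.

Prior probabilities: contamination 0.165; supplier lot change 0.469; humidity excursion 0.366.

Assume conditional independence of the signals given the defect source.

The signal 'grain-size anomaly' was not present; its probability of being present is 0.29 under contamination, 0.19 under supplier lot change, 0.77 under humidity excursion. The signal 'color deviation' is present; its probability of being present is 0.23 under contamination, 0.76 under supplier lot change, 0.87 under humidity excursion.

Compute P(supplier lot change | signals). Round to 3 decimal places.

Multiply each prior by the joint likelihood of the signal pattern (using 1 − P(present | H) for each absent signal):
  contamination: 0.165 × (1 − 0.29) × 0.23 = 0.026945
  supplier lot change: 0.469 × (1 − 0.19) × 0.76 = 0.28872
  humidity excursion: 0.366 × (1 − 0.77) × 0.87 = 0.073237
Marginal likelihood of the evidence = 0.3889.
P(supplier lot change | evidence) = 0.28872 / 0.3889 ≈ 0.742.

0.742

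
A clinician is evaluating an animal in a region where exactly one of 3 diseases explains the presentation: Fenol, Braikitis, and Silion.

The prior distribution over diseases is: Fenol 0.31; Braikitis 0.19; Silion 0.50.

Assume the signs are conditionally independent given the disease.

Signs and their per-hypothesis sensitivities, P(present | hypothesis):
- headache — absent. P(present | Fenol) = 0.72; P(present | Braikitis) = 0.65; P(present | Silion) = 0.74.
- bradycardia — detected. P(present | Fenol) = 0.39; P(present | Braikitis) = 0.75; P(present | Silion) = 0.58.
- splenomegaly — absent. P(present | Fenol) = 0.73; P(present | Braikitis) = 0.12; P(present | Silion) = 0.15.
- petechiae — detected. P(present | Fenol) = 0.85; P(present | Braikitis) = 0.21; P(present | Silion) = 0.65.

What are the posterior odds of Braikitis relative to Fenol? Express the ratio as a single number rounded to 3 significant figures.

1.19

Unnormalized posterior weight (prior times the sign likelihoods) for each of the two hypotheses (using 1 − P(present | H) for each absent sign):
  Braikitis: 0.19 × (1 − 0.65) × 0.75 × (1 − 0.12) × 0.21 = 0.0092169
  Fenol: 0.31 × (1 − 0.72) × 0.39 × (1 − 0.73) × 0.85 = 0.007769
Posterior odds = 0.0092169 / 0.007769 ≈ 1.19.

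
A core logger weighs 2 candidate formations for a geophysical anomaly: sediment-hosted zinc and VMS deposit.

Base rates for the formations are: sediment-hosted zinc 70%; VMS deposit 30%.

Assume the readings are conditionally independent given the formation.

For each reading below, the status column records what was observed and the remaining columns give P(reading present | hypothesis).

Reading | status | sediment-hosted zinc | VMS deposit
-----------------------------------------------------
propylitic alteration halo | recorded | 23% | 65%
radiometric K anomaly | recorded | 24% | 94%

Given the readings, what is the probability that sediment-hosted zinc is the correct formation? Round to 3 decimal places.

0.174

By Bayes' rule with conditional independence, the unnormalized weight for each hypothesis is prior × ∏ likelihoods:
  sediment-hosted zinc: 0.70 × 0.23 × 0.24 = 0.03864
  VMS deposit: 0.30 × 0.65 × 0.94 = 0.1833
The unnormalized weights sum to 0.22194.
P(sediment-hosted zinc | evidence) = 0.03864 / 0.22194 ≈ 0.174.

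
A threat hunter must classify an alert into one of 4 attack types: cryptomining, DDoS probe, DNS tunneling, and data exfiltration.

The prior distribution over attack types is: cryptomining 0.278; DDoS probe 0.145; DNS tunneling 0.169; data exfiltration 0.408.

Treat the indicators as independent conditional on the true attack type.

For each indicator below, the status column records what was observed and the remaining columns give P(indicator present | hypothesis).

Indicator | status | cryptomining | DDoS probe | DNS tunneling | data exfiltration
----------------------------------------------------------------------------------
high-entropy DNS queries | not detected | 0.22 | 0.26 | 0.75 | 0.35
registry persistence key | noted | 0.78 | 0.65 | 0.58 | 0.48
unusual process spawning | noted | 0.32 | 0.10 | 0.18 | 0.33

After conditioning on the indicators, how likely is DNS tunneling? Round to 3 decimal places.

For each hypothesis, the unnormalized posterior weight is prior × product of the indicator likelihoods (using 1 − P(present | H) for each absent indicator):
  cryptomining: 0.278 × (1 − 0.22) × 0.78 × 0.32 = 0.054123
  DDoS probe: 0.145 × (1 − 0.26) × 0.65 × 0.10 = 0.0069745
  DNS tunneling: 0.169 × (1 − 0.75) × 0.58 × 0.18 = 0.0044109
  data exfiltration: 0.408 × (1 − 0.35) × 0.48 × 0.33 = 0.042008
The unnormalized weights sum to 0.10752.
P(DNS tunneling | evidence) = 0.0044109 / 0.10752 ≈ 0.041.

0.041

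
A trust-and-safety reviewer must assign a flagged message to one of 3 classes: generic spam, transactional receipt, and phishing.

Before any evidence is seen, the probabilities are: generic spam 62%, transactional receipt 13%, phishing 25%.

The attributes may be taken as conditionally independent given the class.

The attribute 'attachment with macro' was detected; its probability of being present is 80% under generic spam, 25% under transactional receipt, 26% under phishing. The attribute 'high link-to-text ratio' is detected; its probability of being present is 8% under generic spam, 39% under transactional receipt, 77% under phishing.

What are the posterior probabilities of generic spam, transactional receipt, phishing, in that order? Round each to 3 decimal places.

For each hypothesis, the unnormalized posterior weight is prior × product of the attribute likelihoods:
  generic spam: 0.62 × 0.80 × 0.08 = 0.03968
  transactional receipt: 0.13 × 0.25 × 0.39 = 0.012675
  phishing: 0.25 × 0.26 × 0.77 = 0.05005
Normalizing constant Z = 0.03968 + 0.012675 + 0.05005 = 0.10241.
P(generic spam | evidence) = 0.03968 / 0.10241 ≈ 0.387
P(transactional receipt | evidence) = 0.012675 / 0.10241 ≈ 0.124
P(phishing | evidence) = 0.05005 / 0.10241 ≈ 0.489

0.387, 0.124, 0.489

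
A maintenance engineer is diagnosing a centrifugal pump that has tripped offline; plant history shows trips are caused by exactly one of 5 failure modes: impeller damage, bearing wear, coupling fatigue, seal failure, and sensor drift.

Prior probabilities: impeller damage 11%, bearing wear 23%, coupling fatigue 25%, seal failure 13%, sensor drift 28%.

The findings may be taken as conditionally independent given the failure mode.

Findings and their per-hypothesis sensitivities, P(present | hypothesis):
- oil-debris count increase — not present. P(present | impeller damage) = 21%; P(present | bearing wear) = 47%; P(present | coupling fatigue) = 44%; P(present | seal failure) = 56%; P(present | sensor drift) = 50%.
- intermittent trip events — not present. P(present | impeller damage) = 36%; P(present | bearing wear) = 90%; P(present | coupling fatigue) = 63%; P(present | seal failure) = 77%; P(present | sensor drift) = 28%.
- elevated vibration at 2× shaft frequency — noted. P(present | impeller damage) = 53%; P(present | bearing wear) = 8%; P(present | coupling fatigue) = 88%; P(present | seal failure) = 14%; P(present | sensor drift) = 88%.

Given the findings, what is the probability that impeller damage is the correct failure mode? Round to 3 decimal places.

0.177

By Bayes' rule with conditional independence, the unnormalized weight for each hypothesis is prior × ∏ likelihoods (using 1 − P(present | H) for each absent finding):
  impeller damage: 0.11 × (1 − 0.21) × (1 − 0.36) × 0.53 = 0.029476
  bearing wear: 0.23 × (1 − 0.47) × (1 − 0.90) × 0.08 = 0.0009752
  coupling fatigue: 0.25 × (1 − 0.44) × (1 − 0.63) × 0.88 = 0.045584
  seal failure: 0.13 × (1 − 0.56) × (1 − 0.77) × 0.14 = 0.0018418
  sensor drift: 0.28 × (1 − 0.50) × (1 − 0.28) × 0.88 = 0.088704
The unnormalized weights sum to 0.16658.
P(impeller damage | evidence) = 0.029476 / 0.16658 ≈ 0.177.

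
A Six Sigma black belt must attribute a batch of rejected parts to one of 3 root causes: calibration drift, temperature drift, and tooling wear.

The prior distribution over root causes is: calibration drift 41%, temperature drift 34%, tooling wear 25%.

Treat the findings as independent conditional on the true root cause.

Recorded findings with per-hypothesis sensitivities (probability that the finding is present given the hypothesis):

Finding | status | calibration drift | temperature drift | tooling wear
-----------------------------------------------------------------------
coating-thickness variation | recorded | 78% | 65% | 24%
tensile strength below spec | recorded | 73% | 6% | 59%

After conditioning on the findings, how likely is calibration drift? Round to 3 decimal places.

By Bayes' rule with conditional independence, the unnormalized weight for each hypothesis is prior × ∏ likelihoods:
  calibration drift: 0.41 × 0.78 × 0.73 = 0.23345
  temperature drift: 0.34 × 0.65 × 0.06 = 0.01326
  tooling wear: 0.25 × 0.24 × 0.59 = 0.0354
Marginal likelihood of the evidence = 0.28211.
P(calibration drift | evidence) = 0.23345 / 0.28211 ≈ 0.828.

0.828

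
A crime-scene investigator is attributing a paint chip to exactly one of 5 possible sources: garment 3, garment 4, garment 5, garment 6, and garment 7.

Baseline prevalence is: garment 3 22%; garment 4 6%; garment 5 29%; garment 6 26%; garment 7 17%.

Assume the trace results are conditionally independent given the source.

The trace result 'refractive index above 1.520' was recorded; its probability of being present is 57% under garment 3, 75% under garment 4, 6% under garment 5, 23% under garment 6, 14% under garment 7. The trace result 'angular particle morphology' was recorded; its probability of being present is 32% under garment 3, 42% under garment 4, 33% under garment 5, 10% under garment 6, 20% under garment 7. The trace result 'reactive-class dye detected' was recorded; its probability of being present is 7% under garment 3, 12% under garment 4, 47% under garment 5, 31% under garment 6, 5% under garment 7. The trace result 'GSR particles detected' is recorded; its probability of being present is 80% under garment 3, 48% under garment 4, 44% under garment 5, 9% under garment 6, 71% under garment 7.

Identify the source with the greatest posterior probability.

For each hypothesis, the unnormalized posterior weight is prior × product of the trace result likelihoods:
  garment 3: 0.22 × 0.57 × 0.32 × 0.07 × 0.80 = 0.0022472
  garment 4: 0.06 × 0.75 × 0.42 × 0.12 × 0.48 = 0.0010886
  garment 5: 0.29 × 0.06 × 0.33 × 0.47 × 0.44 = 0.0011874
  garment 6: 0.26 × 0.23 × 0.10 × 0.31 × 0.09 = 0.00016684
  garment 7: 0.17 × 0.14 × 0.20 × 0.05 × 0.71 = 0.00016898
Marginal likelihood of the evidence = 0.0048591.
P(garment 3 | evidence) ≈ 0.0022472 / 0.0048591 ≈ 0.462
P(garment 4 | evidence) ≈ 0.0010886 / 0.0048591 ≈ 0.224
P(garment 5 | evidence) ≈ 0.0011874 / 0.0048591 ≈ 0.244
P(garment 6 | evidence) ≈ 0.00016684 / 0.0048591 ≈ 0.034
P(garment 7 | evidence) ≈ 0.00016898 / 0.0048591 ≈ 0.035
The largest is 0.462, so garment 3 is most probable.

garment 3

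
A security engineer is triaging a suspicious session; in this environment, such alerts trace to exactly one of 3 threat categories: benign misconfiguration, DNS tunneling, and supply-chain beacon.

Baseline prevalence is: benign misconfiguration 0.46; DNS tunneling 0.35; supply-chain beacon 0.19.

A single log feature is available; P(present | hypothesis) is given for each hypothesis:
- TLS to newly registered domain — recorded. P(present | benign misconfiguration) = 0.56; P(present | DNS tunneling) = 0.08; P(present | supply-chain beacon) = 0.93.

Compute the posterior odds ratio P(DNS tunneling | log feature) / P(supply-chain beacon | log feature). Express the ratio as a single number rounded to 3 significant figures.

Unnormalized posterior weight (prior times the log feature likelihood) for each of the two hypotheses:
  DNS tunneling: 0.35 × 0.08 = 0.028
  supply-chain beacon: 0.19 × 0.93 = 0.1767
Odds(DNS tunneling : supply-chain beacon) = 0.028 / 0.1767 ≈ 0.158.

0.158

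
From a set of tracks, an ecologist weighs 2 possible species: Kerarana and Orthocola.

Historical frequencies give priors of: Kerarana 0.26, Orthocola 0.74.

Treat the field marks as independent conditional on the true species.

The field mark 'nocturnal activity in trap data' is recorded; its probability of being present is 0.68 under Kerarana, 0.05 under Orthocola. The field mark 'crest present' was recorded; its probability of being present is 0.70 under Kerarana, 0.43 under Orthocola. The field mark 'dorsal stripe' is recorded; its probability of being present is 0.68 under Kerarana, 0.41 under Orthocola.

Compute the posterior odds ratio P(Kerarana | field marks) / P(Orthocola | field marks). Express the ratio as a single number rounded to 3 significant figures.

12.9

Posterior odds equal prior odds times the likelihood ratio; only the two competing hypotheses matter.
  Kerarana: 0.26 × 0.68 × 0.70 × 0.68 = 0.084157
  Orthocola: 0.74 × 0.05 × 0.43 × 0.41 = 0.0065231
Posterior odds = 0.084157 / 0.0065231 ≈ 12.9.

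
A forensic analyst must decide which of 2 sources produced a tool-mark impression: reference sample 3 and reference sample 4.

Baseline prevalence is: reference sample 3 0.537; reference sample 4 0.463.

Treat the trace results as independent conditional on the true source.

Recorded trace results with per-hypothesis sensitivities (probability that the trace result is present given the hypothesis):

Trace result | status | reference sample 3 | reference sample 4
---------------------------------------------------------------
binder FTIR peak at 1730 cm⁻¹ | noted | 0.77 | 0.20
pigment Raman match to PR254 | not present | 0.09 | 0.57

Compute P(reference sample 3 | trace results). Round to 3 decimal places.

0.904

By Bayes' rule with conditional independence, the unnormalized weight for each hypothesis is prior × ∏ likelihoods (using 1 − P(present | H) for each absent trace result):
  reference sample 3: 0.537 × 0.77 × (1 − 0.09) = 0.37628
  reference sample 4: 0.463 × 0.20 × (1 − 0.57) = 0.039818
Marginal likelihood of the evidence = 0.41609.
P(reference sample 3 | evidence) = 0.37628 / 0.41609 ≈ 0.904.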